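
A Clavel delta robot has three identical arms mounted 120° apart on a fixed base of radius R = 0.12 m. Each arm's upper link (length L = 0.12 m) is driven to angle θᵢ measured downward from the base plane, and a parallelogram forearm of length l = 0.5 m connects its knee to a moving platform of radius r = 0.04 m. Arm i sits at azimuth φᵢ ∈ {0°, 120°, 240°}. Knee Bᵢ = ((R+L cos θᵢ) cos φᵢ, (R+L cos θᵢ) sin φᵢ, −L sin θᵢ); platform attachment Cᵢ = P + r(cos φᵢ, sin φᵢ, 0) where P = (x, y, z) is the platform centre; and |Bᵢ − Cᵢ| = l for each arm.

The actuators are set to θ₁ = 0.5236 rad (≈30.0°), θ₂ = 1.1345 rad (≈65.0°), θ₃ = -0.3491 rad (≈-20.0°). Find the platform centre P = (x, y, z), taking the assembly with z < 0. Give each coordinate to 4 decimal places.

(-0.0114, -0.2539, -0.4439)

arm 1 at φ=0.0°: ρ1 = 0.1839;  S1 = (0.1839, 0.0000, -0.0600)
S2 = (0.1307·cos120.0°, 0.1307·sin120.0°, -0.1088) = (-0.0654, 0.1132, -0.1088)
φ3=240.0°: virtual centre (-0.0964, -0.1669, 0.0410), radius l
|S₂|²−|S₁|² = -0.0085;  |S₃|²−|S₁|² = 0.0014
linear system: -0.4986x+0.2264y = -0.0085−-0.0975z; -0.5606x+-0.3339y = 0.0014−0.2021z
Cramer: x(z) = 0.0086+0.0450z;  y(z) = -0.0187+0.5298z
sphere 1 gives Az²+Bz+C=0 with A=1.2827, B=0.0844, C=-0.2153;  B²−4AC=1.1118;  roots -0.4439, 0.3781;  negative root z = -0.4439
x = -0.0114, y = -0.2539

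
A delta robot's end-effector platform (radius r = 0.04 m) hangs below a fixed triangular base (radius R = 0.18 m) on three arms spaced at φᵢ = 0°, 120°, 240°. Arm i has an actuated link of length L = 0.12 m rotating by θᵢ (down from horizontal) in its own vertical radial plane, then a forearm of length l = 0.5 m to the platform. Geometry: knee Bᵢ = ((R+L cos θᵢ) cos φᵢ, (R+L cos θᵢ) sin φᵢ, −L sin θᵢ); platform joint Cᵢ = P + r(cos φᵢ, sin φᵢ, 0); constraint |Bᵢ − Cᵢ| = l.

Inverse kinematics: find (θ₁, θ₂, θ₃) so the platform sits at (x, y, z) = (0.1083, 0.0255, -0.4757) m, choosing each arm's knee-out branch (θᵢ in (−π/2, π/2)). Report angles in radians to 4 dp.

θ₁ = -0.0004, θ₂ = 0.6108, θ₃ = 0.7852

arm 1 (φ=0.0°): x'=0.1083, y'=0.0255
  e−x'=0.0317;  (l²−L²−(e−x')²−y'²−z²)/2L = 0.0319
  √(A²+B²)=0.4768;  θ1 = -1.5043+1.5038 ≈ -0.0004
φ2=120.0° → target in arm frame (-0.0321, -0.1065)
  A cos θ + B sin θ = C:  0.1721·cos θ + -0.4757·sin θ = -0.1319
  γ=atan2(-0.4757,0.1721)=-1.2237;  ψ=arccos(-0.2607)=1.8345;  θ2=γ+ψ≈0.6108
φ3=240.0° → target in arm frame (-0.0762, 0.0810)
  e−x'=0.2162;  (l²−L²−(e−x')²−y'²−z²)/2L = -0.1834
  √(A²+B²)=0.5225;  θ3 = -1.1442+1.9294 ≈ 0.7852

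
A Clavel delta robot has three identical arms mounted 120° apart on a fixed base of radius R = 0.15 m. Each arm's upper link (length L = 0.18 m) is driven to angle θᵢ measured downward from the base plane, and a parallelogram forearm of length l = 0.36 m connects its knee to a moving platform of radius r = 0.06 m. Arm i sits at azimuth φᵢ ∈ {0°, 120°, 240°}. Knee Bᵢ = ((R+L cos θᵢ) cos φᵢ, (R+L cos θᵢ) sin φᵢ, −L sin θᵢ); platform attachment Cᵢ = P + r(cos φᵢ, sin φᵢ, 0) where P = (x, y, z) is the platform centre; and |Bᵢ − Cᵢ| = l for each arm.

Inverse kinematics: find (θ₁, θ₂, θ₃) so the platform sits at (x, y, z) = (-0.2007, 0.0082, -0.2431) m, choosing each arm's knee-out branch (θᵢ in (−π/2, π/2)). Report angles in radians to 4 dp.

φ1=0.0° → target in arm frame (-0.2007, 0.0082)
  A cos θ + B sin θ = C:  0.2907·cos θ + -0.2431·sin θ = -0.1291
  γ=atan2(-0.2431,0.2907)=-0.6965;  ψ=arccos(-0.3406)=1.9184;  θ1=γ+ψ≈1.2219
φ2=120.0° → target in arm frame (0.1075, 0.1697)
  e−x'=-0.0175;  (l²−L²−(e−x')²−y'²−z²)/2L = 0.0250
  γ=atan2(-0.2431,-0.0175)=-1.6425;  ψ=arccos(0.1025)=1.4681;  θ2=γ+ψ≈-0.1744
rotate P by −φ3: (0.0932, -0.1779, -0.2431)
  A=-0.0032, B=-0.2431, C=(l²−L²−A²−y'²−z²)/(2L)=0.0179
  √(A²+B²)=0.2431;  θ3 = -1.5842+1.4972 ≈ -0.0870

θ₁ = 1.2219, θ₂ = -0.1744, θ₃ = -0.0870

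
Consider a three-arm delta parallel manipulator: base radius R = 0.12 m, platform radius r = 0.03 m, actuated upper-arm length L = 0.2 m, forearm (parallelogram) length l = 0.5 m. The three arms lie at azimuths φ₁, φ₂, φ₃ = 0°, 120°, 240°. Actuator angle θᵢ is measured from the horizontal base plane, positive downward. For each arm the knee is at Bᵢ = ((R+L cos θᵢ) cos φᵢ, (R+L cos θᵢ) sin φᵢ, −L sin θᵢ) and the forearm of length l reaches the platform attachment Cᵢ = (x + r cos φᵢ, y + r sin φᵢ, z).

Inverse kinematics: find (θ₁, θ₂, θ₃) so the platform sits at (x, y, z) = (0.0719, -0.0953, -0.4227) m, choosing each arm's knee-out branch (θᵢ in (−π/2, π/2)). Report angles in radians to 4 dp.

arm 1 (φ=0.0°): x'=0.0719, y'=-0.0953
  A=0.0181, B=-0.4227, C=(l²−L²−A²−y'²−z²)/(2L)=0.0548
  γ=atan2(-0.4227,0.0181)=-1.5280;  ψ=arccos(0.1295)=1.4409;  θ1=γ+ψ≈-0.0871
rotate P by −φ2: (-0.1185, -0.0146, -0.4227)
  A=0.2085, B=-0.4227, C=(l²−L²−A²−y'²−z²)/(2L)=-0.0309
  θ2 = atan2(B,A) + arccos(C/0.4713) = 0.5238
rotate P by −φ3: (0.0466, 0.1099, -0.4227)
  e−x'=0.0434;  (l²−L²−(e−x')²−y'²−z²)/2L = 0.0434
  γ=atan2(-0.4227,0.0434)=-1.4684;  ψ=arccos(0.1021)=1.4685;  θ3=γ+ψ≈0.0001

θ₁ = -0.0871, θ₂ = 0.5238, θ₃ = 0.0001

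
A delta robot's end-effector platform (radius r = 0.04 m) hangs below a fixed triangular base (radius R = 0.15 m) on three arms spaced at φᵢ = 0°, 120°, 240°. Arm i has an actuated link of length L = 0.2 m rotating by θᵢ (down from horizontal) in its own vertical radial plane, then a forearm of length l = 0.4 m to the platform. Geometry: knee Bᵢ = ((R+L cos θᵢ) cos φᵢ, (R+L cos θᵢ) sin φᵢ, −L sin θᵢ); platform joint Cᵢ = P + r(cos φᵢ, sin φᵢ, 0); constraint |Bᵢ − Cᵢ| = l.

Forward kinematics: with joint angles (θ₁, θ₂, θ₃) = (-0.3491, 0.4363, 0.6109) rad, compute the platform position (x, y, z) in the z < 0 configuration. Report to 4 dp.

(0.1136, 0.0236, -0.2858)

φ1=0.0°: virtual centre (0.2979, 0.0000, 0.0684), radius l
φ2=120.0°: virtual centre (-0.1456, 0.2522, -0.0845), radius l
centre 3 = (0.2738·cos240.0°, 0.2738·sin240.0°, -0.1147) = (-0.1369, -0.2371, -0.1147)
subtract pairs → two planes through P
linear system: -0.8871x+0.5045y = -0.0015−-0.3059z; -0.8697x+-0.4743y = -0.0053−-0.3663z
Cramer: x(z) = 0.0039-0.3838z;  y(z) = 0.0040-0.0686z
quadratic in z: (1.1520)z²+(0.0883)z+(-0.0689)=0, √Δ=0.5702 → z ∈ {-0.2858, 0.2092}; z = -0.2858 (taking z<0)
x = 0.1136, y = 0.0236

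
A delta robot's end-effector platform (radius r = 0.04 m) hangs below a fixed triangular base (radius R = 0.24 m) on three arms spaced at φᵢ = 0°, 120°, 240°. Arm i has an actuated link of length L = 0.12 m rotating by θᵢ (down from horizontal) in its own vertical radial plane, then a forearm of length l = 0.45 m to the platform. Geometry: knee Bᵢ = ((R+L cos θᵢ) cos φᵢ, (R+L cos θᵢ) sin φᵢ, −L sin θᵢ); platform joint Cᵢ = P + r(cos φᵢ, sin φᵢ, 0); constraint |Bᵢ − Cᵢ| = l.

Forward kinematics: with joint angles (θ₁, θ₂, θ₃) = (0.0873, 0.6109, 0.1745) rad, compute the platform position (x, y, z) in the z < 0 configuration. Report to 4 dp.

centre 1 = (0.3195·cos0.0°, 0.3195·sin0.0°, -0.0105) = (0.3195, 0.0000, -0.0105)
φ2=120.0°: virtual centre (-0.1491, 0.2583, -0.0688), radius l
centre 3 = (0.3182·cos240.0°, 0.3182·sin240.0°, -0.0208) = (-0.1591, -0.2755, -0.0208)
eliminate P² terms by subtracting sphere 1 from 2 and 3
plane₁₂: -0.9374x+0.5167y+-0.1167z = -0.0085
Cramer: x(z) = 0.0049-0.0742z;  y(z) = -0.0075+0.0913z
into |P−centre ₁|² = l²: 1.0138z² + 0.0663z + -0.1033 = 0;  Δ = 0.4235;  z = -0.3536 or 0.2883 → z<0 root = -0.3536
x = 0.0312, y = -0.0398

(0.0312, -0.0398, -0.3536)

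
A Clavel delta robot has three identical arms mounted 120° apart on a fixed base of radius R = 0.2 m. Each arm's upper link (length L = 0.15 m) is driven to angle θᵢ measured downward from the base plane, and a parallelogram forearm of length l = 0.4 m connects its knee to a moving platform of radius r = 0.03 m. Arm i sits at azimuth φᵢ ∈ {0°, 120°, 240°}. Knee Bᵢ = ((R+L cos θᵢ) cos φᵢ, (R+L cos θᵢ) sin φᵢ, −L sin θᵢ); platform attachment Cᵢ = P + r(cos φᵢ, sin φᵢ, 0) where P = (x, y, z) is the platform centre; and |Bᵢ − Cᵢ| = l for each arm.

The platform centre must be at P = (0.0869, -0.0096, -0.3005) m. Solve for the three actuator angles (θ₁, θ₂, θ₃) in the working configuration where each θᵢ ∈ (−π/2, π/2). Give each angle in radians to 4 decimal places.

arm 1 (φ=0.0°): x'=0.0869, y'=-0.0096
  e−x'=0.0831;  (l²−L²−(e−x')²−y'²−z²)/2L = 0.1340
  √(A²+B²)=0.3118;  θ1 = -1.3010+1.1265 ≈ -0.1745
φ2=120.0° → target in arm frame (-0.0518, -0.0705)
  e−x'=0.2218;  (l²−L²−(e−x')²−y'²−z²)/2L = -0.0231
  θ2 = atan2(B,A) + arccos(C/0.3735) = 0.6978
φ3=240.0° → target in arm frame (-0.0351, 0.0801)
  e−x'=0.2051;  (l²−L²−(e−x')²−y'²−z²)/2L = -0.0043
  γ=atan2(-0.3005,0.2051)=-0.9718;  ψ=arccos(-0.0118)=1.5826;  θ3=γ+ψ≈0.6108

θ₁ = -0.1745, θ₂ = 0.6978, θ₃ = 0.6108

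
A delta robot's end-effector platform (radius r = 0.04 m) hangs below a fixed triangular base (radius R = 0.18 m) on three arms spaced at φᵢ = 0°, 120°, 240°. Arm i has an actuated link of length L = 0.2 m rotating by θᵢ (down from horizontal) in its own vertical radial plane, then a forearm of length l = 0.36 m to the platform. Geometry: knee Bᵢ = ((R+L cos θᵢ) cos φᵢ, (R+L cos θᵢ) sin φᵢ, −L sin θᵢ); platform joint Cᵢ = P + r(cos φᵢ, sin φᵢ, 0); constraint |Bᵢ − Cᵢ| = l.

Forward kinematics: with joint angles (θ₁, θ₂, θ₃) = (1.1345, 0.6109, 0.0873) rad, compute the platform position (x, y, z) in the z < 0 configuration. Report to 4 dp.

φ1=0.0°: virtual centre (0.2245, 0.0000, -0.1813), radius l
arm 2 at φ=120.0°: ρ2 = 0.3038;  centre 2 = (-0.1519, 0.2631, -0.1147)
centre 3 = (0.3392·cos240.0°, 0.3392·sin240.0°, -0.0174) = (-0.1696, -0.2938, -0.0174)
subtract pairs → two planes through P
linear system: -0.7529x+0.5262y = 0.0222−0.1331z; -0.7883x+-0.5876y = 0.0321−0.3277z
det = 0.8572;  x = -0.0349+0.2924z,  y = -0.0078+0.1654z
sphere 1 gives Az²+Bz+C=0 with A=1.1128, B=0.2082, C=-0.0294;  B²−4AC=0.1741;  roots -0.2810, 0.0939;  negative root z = -0.2810
x = -0.1171, y = -0.0543

(-0.1171, -0.0543, -0.2810)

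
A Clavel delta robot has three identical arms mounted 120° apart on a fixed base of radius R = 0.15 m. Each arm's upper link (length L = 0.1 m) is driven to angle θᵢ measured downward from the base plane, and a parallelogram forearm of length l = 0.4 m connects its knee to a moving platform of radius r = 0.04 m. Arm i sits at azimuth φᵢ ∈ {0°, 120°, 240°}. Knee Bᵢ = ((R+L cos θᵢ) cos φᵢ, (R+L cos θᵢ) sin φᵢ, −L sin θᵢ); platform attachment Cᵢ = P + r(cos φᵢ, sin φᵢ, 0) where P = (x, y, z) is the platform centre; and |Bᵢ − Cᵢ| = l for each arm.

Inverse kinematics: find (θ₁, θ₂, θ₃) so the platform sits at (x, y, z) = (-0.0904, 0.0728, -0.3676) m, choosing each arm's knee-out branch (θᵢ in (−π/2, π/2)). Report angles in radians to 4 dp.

θ₁ = 0.8731, θ₂ = -0.1745, θ₃ = 0.5238

arm 1 (φ=0.0°): x'=-0.0904, y'=0.0728
  A cos θ + B sin θ = C:  0.2004·cos θ + -0.3676·sin θ = -0.1529
  √(A²+B²)=0.4187;  θ1 = -1.0717+1.9448 ≈ 0.8731
rotate P by −φ2: (0.1082, 0.0419, -0.3676)
  e−x'=0.0018;  (l²−L²−(e−x')²−y'²−z²)/2L = 0.0656
  γ=atan2(-0.3676,0.0018)=-1.5660;  ψ=arccos(0.1784)=1.3915;  θ2=γ+ψ≈-0.1745
rotate P by −φ3: (-0.0178, -0.1147, -0.3676)
  e−x'=0.1278;  (l²−L²−(e−x')²−y'²−z²)/2L = -0.0731
  γ=atan2(-0.3676,0.1278)=-1.2361;  ψ=arccos(-0.1879)=1.7598;  θ3=γ+ψ≈0.5238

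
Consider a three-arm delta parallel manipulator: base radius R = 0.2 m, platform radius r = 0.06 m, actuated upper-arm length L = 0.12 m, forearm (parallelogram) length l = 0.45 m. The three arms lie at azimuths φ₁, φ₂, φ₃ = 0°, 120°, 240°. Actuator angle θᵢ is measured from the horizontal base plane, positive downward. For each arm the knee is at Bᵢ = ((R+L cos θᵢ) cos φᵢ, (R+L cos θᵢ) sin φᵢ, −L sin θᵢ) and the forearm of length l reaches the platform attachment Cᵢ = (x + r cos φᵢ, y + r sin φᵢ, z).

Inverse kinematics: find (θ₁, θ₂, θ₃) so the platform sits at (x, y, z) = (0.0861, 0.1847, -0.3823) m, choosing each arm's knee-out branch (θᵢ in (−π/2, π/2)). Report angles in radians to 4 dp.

θ₁ = 0.0869, θ₂ = -0.0876, θ₃ = 1.3958

φ1=0.0° → target in arm frame (0.0861, 0.1847)
  A cos θ + B sin θ = C:  0.0539·cos θ + -0.3823·sin θ = 0.0205
  θ1 = atan2(B,A) + arccos(C/0.3861) = 0.0869
rotate P by −φ2: (0.1169, -0.1669, -0.3823)
  A=0.0231, B=-0.3823, C=(l²−L²−A²−y'²−z²)/(2L)=0.0565
  γ=atan2(-0.3823,0.0231)=-1.5105;  ψ=arccos(0.1474)=1.4228;  θ2=γ+ψ≈-0.0876
rotate P by −φ3: (-0.2030, -0.0178, -0.3823)
  A=0.3430, B=-0.3823, C=(l²−L²−A²−y'²−z²)/(2L)=-0.3168
  θ3 = atan2(B,A) + arccos(C/0.5136) = 1.3958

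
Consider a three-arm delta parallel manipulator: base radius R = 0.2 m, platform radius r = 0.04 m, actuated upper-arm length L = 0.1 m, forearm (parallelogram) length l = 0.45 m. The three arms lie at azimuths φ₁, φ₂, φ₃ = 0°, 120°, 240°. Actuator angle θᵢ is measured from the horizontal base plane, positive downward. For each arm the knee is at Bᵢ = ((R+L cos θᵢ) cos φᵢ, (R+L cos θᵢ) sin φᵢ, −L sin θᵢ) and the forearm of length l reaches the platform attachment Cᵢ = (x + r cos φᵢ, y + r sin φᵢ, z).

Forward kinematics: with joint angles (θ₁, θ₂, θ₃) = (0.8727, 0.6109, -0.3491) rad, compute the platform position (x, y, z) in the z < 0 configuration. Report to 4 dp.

O1 = (0.2243·cos0.0°, 0.2243·sin0.0°, -0.0766) = (0.2243, 0.0000, -0.0766)
φ2=120.0°: virtual centre (-0.1210, 0.2095, -0.0574), radius l
O3 = (0.2540·cos240.0°, 0.2540·sin240.0°, 0.0342) = (-0.1270, -0.2199, 0.0342)
subtract pairs → two planes through P
[-0.6905 0.4190 0.0385]·P = 0.0056;  [-0.7025 -0.4399 0.2216]·P = 0.0095
det = 0.5981;  x = -0.0108+0.1836z,  y = -0.0043+0.2106z
into |P−O₁|² = l²: 1.0781z² + 0.0651z + -0.1413 = 0;  Δ = 0.6138;  z = -0.3935 or 0.3332 → z<0 root = -0.3935
x = -0.0831, y = -0.0872

(-0.0831, -0.0872, -0.3935)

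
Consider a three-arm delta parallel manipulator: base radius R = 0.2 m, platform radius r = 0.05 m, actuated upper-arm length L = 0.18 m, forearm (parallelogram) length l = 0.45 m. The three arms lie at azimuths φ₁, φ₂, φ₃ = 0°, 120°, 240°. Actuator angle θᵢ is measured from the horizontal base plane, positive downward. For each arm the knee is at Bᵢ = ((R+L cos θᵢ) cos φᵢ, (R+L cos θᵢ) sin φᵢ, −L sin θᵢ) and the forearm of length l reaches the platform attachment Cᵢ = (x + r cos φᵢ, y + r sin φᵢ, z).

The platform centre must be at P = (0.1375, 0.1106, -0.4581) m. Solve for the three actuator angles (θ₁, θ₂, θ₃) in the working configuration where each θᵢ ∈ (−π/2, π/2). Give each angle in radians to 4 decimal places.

φ1=0.0° → target in arm frame (0.1375, 0.1106)
  e−x'=0.0125;  (l²−L²−(e−x')²−y'²−z²)/2L = -0.1448
  √(A²+B²)=0.4583;  θ1 = -1.5435+1.8924 ≈ 0.3489
φ2=120.0° → target in arm frame (0.0270, -0.1744)
  e−x'=0.1230;  (l²−L²−(e−x')²−y'²−z²)/2L = -0.2369
  γ=atan2(-0.4581,0.1230)=-1.3085;  ψ=arccos(-0.4995)=2.0938;  θ2=γ+ψ≈0.7852
φ3=240.0° → target in arm frame (-0.1645, 0.0638)
  A cos θ + B sin θ = C:  0.3145·cos θ + -0.4581·sin θ = -0.3965
  γ=atan2(-0.4581,0.3145)=-0.9691;  ψ=arccos(-0.7136)=2.3654;  θ3=γ+ψ≈1.3963

θ₁ = 0.3489, θ₂ = 0.7852, θ₃ = 1.3963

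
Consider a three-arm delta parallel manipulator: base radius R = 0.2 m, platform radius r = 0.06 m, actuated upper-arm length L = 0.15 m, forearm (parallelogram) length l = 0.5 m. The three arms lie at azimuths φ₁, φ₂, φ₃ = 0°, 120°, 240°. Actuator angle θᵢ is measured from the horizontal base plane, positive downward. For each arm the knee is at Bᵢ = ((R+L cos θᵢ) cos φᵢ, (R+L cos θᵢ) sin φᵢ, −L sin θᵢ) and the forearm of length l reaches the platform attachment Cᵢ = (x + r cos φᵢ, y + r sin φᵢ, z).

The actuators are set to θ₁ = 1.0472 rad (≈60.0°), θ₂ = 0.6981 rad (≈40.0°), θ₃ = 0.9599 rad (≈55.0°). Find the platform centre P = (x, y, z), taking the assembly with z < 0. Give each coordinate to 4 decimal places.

(-0.0426, 0.0436, -0.5562)

O1 = (0.2150·cos0.0°, 0.2150·sin0.0°, -0.1299) = (0.2150, 0.0000, -0.1299)
arm 2 at φ=120.0°: (R−r)+L cos θ2 = 0.2549;  O2 = (-0.1275, 0.2208, -0.0964)
O3 = (0.2260·cos240.0°, 0.2260·sin240.0°, -0.1229) = (-0.1130, -0.1958, -0.1229)
|O₂|²−|O₁|² = 0.0112;  |O₃|²−|O₁|² = 0.0031
linear system: -0.6849x+0.4415y = 0.0112−0.0670z; -0.6560x+-0.3915y = 0.0031−0.0141z
det = 0.5578;  x = -0.0103+0.0581z,  y = 0.0093+-0.0615z
quadratic in z: (1.0072)z²+(0.2325)z+(-0.1823)=0, √Δ=0.8879 → z ∈ {-0.5562, 0.3254}; z = -0.5562 (taking z<0)
x = -0.0426, y = 0.0436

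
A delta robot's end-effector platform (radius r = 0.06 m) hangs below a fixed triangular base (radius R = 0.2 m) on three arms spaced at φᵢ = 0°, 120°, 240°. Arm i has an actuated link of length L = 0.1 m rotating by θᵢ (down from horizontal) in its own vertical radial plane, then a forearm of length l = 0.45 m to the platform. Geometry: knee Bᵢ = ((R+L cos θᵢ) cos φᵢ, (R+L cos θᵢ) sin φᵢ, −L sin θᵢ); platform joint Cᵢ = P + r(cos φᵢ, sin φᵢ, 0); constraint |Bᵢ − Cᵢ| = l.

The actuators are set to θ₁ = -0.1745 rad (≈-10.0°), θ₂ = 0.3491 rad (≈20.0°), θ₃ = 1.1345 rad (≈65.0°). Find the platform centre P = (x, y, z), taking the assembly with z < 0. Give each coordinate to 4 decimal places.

(0.1127, 0.0915, -0.4049)

O1 = (0.2385·cos0.0°, 0.2385·sin0.0°, 0.0174) = (0.2385, 0.0000, 0.0174)
arm 2 at φ=120.0°: ρ2 = 0.2340;  O2 = (-0.1170, 0.2026, -0.0342)
O3 = (0.1823·cos240.0°, 0.1823·sin240.0°, -0.0906) = (-0.0911, -0.1578, -0.0906)
|O₂|²−|O₁|² = -0.0013;  |O₃|²−|O₁|² = -0.0157
linear system: -0.7109x+0.4052y = -0.0013−-0.1031z; -0.6592x+-0.3157y = -0.0157−-0.2160z
det = 0.4916;  x = 0.0138+-0.2443z,  y = 0.0211+-0.1741z
quadratic in z: (1.0900)z²+(0.0677)z+(-0.1513)=0, √Δ=0.8149 → z ∈ {-0.4049, 0.3428}; z = -0.4049 (taking z<0)
x = 0.1127, y = 0.0915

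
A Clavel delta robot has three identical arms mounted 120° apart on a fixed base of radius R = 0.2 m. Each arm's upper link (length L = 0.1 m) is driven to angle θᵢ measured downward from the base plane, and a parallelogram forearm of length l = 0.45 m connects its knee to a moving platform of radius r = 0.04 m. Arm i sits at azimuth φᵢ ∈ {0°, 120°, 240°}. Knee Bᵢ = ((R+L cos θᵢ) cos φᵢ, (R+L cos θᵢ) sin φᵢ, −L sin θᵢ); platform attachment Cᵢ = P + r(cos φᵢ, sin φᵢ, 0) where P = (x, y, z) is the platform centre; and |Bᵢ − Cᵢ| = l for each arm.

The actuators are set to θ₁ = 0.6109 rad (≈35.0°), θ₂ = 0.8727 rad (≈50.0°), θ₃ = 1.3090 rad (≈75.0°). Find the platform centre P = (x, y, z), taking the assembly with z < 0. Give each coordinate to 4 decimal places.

φ1=0.0°: virtual centre (0.2419, 0.0000, -0.0574), radius l
φ2=120.0°: virtual centre (-0.1121, 0.1942, -0.0766), radius l
φ3=240.0°: virtual centre (-0.0929, -0.1610, -0.0966), radius l
eliminate P² terms by subtracting sphere 1 from 2 and 3
[-0.7081 0.3885 -0.0385]·P = -0.0056;  [-0.6697 -0.3220 -0.0785]·P = -0.0179
Cramer: x(z) = 0.0180-0.0878z;  y(z) = 0.0183-0.0610z
quadratic in z: (1.0114)z²+(0.1518)z+(-0.1487)=0, √Δ=0.7904 → z ∈ {-0.4658, 0.3157}; z = -0.4658 (taking z<0)
x = 0.0589, y = 0.0467

(0.0589, 0.0467, -0.4658)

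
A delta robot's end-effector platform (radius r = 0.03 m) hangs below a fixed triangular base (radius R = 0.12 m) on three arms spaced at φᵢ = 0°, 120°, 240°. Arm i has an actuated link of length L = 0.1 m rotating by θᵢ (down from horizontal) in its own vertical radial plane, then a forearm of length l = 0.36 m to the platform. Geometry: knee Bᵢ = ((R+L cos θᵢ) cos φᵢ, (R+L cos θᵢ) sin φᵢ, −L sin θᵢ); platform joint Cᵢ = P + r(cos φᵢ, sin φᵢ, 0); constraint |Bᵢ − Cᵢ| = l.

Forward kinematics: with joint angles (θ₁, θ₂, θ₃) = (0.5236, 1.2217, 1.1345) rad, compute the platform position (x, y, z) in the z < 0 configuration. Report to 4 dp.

(0.0883, -0.0109, -0.3988)

arm 1 at φ=0.0°: (R−r)+L cos θ1 = 0.1766;  O1 = (0.1766, 0.0000, -0.0500)
arm 2 at φ=120.0°: (R−r)+L cos θ2 = 0.1242;  O2 = (-0.0621, 0.1076, -0.0940)
O3 = (0.1323·cos240.0°, 0.1323·sin240.0°, -0.0906) = (-0.0661, -0.1145, -0.0906)
subtract pairs → two planes through P
[-0.4774 0.2151 -0.0879]·P = -0.0094;  [-0.4855 -0.2291 -0.0813]·P = -0.0080
det = 0.2138;  x = 0.0181+-0.1760z,  y = -0.0036+0.0182z
sphere 1 gives Az²+Bz+C=0 with A=1.0313, B=0.1556, C=-0.1020;  B²−4AC=0.4449;  roots -0.3988, 0.2479;  negative root z = -0.3988
x = 0.0883, y = -0.0109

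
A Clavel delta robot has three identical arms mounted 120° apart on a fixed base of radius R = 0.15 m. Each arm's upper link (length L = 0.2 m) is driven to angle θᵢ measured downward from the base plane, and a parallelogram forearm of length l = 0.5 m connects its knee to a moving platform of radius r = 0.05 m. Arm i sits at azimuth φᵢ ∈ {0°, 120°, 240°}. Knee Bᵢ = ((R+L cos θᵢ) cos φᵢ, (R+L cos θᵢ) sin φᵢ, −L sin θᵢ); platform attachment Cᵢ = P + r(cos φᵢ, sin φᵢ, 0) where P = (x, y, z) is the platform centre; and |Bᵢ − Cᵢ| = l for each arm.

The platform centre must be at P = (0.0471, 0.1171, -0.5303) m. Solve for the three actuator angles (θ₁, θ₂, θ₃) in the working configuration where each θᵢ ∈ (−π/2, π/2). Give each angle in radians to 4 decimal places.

θ₁ = 0.5236, θ₂ = 0.4361, θ₃ = 0.9599

arm 1 (φ=0.0°): x'=0.0471, y'=0.1171
  e−x'=0.0529;  (l²−L²−(e−x')²−y'²−z²)/2L = -0.2193
  √(A²+B²)=0.5329;  θ1 = -1.4714+1.9949 ≈ 0.5236
φ2=120.0° → target in arm frame (0.0779, -0.0993)
  e−x'=0.0221;  (l²−L²−(e−x')²−y'²−z²)/2L = -0.2039
  θ2 = atan2(B,A) + arccos(C/0.5308) = 0.4361
φ3=240.0° → target in arm frame (-0.1250, -0.0178)
  A cos θ + B sin θ = C:  0.2250·cos θ + -0.5303·sin θ = -0.3054
  θ3 = atan2(B,A) + arccos(C/0.5760) = 0.9599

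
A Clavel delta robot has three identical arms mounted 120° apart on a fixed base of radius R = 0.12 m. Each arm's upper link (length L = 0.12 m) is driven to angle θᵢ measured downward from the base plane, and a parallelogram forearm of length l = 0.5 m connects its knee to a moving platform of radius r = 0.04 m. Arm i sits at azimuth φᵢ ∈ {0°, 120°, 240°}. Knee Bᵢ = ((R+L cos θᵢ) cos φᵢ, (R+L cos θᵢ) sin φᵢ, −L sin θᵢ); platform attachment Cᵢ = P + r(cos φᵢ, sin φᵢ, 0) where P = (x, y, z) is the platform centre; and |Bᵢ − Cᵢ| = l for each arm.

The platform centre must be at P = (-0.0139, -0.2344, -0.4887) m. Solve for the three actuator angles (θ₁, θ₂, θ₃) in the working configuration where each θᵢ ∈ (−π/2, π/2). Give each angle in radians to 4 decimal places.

arm 1 (φ=0.0°): x'=-0.0139, y'=-0.2344
  A cos θ + B sin θ = C:  0.0939·cos θ + -0.4887·sin θ = -0.2791
  θ1 = atan2(B,A) + arccos(C/0.4976) = 0.7853
rotate P by −φ2: (-0.1960, 0.1292, -0.4887)
  A cos θ + B sin θ = C:  0.2760·cos θ + -0.4887·sin θ = -0.4005
  γ=atan2(-0.4887,0.2760)=-1.0566;  ψ=arccos(-0.7136)=2.3655;  θ2=γ+ψ≈1.3089
rotate P by −φ3: (0.2099, 0.1052, -0.4887)
  A=-0.1299, B=-0.4887, C=(l²−L²−A²−y'²−z²)/(2L)=-0.1299
  γ=atan2(-0.4887,-0.1299)=-1.8307;  ψ=arccos(-0.2569)=1.8306;  θ3=γ+ψ≈-0.0001

θ₁ = 0.7853, θ₂ = 1.3089, θ₃ = -0.0001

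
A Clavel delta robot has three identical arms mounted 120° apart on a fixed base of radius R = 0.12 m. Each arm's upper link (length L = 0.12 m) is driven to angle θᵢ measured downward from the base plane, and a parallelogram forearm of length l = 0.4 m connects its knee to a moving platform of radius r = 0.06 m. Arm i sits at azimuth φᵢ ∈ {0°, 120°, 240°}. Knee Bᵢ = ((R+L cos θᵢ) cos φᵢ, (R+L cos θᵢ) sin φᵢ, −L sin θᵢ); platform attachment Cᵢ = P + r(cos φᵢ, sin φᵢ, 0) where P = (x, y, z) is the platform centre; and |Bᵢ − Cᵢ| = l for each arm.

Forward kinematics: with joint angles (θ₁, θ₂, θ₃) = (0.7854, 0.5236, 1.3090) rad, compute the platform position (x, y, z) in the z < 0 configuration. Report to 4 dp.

(0.0324, 0.1374, -0.4433)

arm 1 at φ=0.0°: (R−r)+L cos θ1 = 0.1449;  O1 = (0.1449, 0.0000, -0.0849)
O2 = (0.1639·cos120.0°, 0.1639·sin120.0°, -0.0600) = (-0.0820, 0.1420, -0.0600)
O3 = (0.0911·cos240.0°, 0.0911·sin240.0°, -0.1159) = (-0.0455, -0.0789, -0.1159)
eliminate P² terms by subtracting sphere 1 from 2 and 3
plane₁₂: -0.4536x+0.2839y+0.0497z = 0.0023
Cramer: x(z) = 0.0082-0.0545z;  y(z) = 0.0212-0.2622z
into |P−O₁|² = l²: 1.0717z² + 0.1735z + -0.1337 = 0;  Δ = 0.6032;  z = -0.4433 or 0.2814 → z<0 root = -0.4433
x = 0.0324, y = 0.1374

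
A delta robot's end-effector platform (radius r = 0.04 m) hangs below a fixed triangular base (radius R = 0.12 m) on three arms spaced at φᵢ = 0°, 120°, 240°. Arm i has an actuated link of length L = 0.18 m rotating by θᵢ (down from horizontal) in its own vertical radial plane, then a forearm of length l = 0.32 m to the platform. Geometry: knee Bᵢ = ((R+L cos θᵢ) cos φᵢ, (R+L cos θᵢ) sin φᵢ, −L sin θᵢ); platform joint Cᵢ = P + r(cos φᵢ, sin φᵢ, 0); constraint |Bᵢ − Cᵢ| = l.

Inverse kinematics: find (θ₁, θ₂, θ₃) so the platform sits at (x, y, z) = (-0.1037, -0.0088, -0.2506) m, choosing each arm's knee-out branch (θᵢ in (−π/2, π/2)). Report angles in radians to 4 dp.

arm 1 (φ=0.0°): x'=-0.1037, y'=-0.0088
  e−x'=0.1837;  (l²−L²−(e−x')²−y'²−z²)/2L = -0.0740
  γ=atan2(-0.2506,0.1837)=-0.9382;  ψ=arccos(-0.2380)=1.8111;  θ1=γ+ψ≈0.8729
rotate P by −φ2: (0.0442, 0.0942, -0.2506)
  A cos θ + B sin θ = C:  0.0358·cos θ + -0.2506·sin θ = -0.0082
  γ=atan2(-0.2506,0.0358)=-1.4290;  ψ=arccos(-0.0324)=1.6032;  θ2=γ+ψ≈0.1742
φ3=240.0° → target in arm frame (0.0595, -0.0854)
  A cos θ + B sin θ = C:  0.0205·cos θ + -0.2506·sin θ = -0.0014
  γ=atan2(-0.2506,0.0205)=-1.4891;  ψ=arccos(-0.0057)=1.5765;  θ3=γ+ψ≈0.0874

θ₁ = 0.8729, θ₂ = 0.1742, θ₃ = 0.0874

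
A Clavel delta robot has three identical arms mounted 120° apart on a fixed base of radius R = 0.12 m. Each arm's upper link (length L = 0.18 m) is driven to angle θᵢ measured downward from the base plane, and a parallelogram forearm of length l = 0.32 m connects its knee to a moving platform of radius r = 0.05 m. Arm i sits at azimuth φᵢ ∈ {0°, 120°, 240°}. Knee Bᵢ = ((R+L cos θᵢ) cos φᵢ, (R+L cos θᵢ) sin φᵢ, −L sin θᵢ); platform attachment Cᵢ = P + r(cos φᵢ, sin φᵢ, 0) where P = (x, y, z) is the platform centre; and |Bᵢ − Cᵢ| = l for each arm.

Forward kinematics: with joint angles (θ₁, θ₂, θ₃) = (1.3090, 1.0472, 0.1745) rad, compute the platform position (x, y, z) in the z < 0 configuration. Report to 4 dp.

(-0.1310, -0.1202, -0.3371)

arm 1 at φ=0.0°: e+L cos θ1 = 0.1166;  S1 = (0.1166, 0.0000, -0.1739)
arm 2 at φ=120.0°: e+L cos θ2 = 0.1600;  S2 = (-0.0800, 0.1386, -0.1559)
φ3=240.0°: virtual centre (-0.1236, -0.2141, -0.0313), radius l
subtract pairs → two planes through P
linear system: -0.3932x+0.2771y = 0.0061−0.0360z; -0.4804x+-0.4283y = 0.0183−0.2852z
Cramer: x(z) = -0.0254+0.3132z;  y(z) = -0.0142+0.3146z
into |P−S₁|² = l²: 1.1971z² + 0.2498z + -0.0518 = 0;  Δ = 0.3104;  z = -0.3371 or 0.1284 → z<0 root = -0.3371
x = -0.1310, y = -0.1202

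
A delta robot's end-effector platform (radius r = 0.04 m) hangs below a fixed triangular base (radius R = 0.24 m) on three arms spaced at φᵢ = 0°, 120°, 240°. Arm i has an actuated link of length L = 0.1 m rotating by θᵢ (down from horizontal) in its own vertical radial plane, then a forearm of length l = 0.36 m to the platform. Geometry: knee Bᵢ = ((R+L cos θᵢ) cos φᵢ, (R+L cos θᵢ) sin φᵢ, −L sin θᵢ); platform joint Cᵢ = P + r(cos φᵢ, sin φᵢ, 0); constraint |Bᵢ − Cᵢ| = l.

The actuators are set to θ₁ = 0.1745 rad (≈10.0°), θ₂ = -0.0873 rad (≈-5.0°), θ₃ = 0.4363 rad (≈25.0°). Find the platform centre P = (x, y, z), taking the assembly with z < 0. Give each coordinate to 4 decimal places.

centre 1 = (0.2985·cos0.0°, 0.2985·sin0.0°, -0.0174) = (0.2985, 0.0000, -0.0174)
arm 2 at φ=120.0°: (R−r)+L cos θ2 = 0.2996;  centre 2 = (-0.1498, 0.2595, 0.0087)
arm 3 at φ=240.0°: (R−r)+L cos θ3 = 0.2906;  centre 3 = (-0.1453, -0.2517, -0.0423)
|centre ₂|²−|centre ₁|² = 0.0005;  |centre ₃|²−|centre ₁|² = -0.0031
plane₁₂: -0.8966x+0.5190y+0.0522z = 0.0005
det = 0.9120;  x = 0.0015+0.0005z,  y = 0.0035+-0.0997z
into |P−centre ₁|² = l²: 1.0099z² + 0.0337z + -0.0411 = 0;  Δ = 0.1672;  z = -0.2192 or 0.1857 → z<0 root = -0.2192
x = 0.0014, y = 0.0254

(0.0014, 0.0254, -0.2192)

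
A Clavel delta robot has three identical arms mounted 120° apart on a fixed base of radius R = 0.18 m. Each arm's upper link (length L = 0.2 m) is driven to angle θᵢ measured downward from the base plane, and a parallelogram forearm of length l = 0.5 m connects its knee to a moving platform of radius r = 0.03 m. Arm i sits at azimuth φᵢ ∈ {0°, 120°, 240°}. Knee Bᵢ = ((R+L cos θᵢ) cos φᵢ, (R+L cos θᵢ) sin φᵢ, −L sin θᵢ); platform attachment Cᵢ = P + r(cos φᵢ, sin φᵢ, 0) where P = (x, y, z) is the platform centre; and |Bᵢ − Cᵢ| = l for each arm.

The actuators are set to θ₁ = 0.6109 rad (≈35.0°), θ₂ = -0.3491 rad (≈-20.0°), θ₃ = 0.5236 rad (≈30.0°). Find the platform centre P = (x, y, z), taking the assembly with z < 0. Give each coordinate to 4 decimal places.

centre 1 = (0.3138·cos0.0°, 0.3138·sin0.0°, -0.1147) = (0.3138, 0.0000, -0.1147)
φ2=120.0°: virtual centre (-0.1690, 0.2927, 0.0684), radius l
centre 3 = (0.3232·cos240.0°, 0.3232·sin240.0°, -0.1000) = (-0.1616, -0.2799, -0.1000)
eliminate P² terms by subtracting sphere 1 from 2 and 3
[-0.9656 0.5853 0.3663]·P = 0.0072;  [-0.9509 -0.5598 0.0294]·P = 0.0028
Cramer: x(z) = -0.0052+0.2026z;  y(z) = 0.0038-0.2915z
into |P−centre ₁|² = l²: 1.1260z² + 0.0980z + -0.1351 = 0;  Δ = 0.6179;  z = -0.3925 or 0.3055 → z<0 root = -0.3925
x = -0.0847, y = 0.1182

(-0.0847, 0.1182, -0.3925)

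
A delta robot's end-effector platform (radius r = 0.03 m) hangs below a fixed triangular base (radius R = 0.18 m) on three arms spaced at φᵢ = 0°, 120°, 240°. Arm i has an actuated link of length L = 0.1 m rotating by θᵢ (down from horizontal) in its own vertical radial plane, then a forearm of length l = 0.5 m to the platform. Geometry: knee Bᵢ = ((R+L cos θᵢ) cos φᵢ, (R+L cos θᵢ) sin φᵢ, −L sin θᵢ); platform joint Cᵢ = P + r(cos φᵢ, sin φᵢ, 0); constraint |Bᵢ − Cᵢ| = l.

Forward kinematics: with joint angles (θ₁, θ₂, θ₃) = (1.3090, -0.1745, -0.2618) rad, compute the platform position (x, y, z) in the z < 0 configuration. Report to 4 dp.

arm 1 at φ=0.0°: (R−r)+L cos θ1 = 0.1759;  S1 = (0.1759, 0.0000, -0.0966)
φ2=120.0°: virtual centre (-0.1242, 0.2152, 0.0174), radius l
arm 3 at φ=240.0°: (R−r)+L cos θ3 = 0.2466;  S3 = (-0.1233, -0.2136, 0.0259)
subtract pairs → two planes through P
linear system: -0.6002x+0.4304y = 0.0218−0.2279z; -0.5984x+-0.4271y = 0.0212−0.2449z
Cramer: x(z) = -0.0359+0.3946z;  y(z) = 0.0006+0.0207z
into |P−S₁|² = l²: 1.1561z² + 0.0261z + -0.1958 = 0;  Δ = 0.9063;  z = -0.4230 or 0.4004 → z<0 root = -0.4230
x = -0.2028, y = -0.0082

(-0.2028, -0.0082, -0.4230)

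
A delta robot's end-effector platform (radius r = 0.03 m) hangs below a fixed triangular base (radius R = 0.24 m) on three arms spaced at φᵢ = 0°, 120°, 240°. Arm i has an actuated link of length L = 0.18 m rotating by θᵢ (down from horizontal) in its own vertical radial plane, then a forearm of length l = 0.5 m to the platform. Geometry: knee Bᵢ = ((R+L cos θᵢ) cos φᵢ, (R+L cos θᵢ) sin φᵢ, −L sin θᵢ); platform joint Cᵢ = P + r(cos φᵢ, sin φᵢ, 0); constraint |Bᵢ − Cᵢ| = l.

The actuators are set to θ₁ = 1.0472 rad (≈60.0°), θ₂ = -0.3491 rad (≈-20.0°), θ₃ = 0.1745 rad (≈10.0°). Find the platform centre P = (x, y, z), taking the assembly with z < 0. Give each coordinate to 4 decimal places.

(-0.1580, 0.0475, -0.3509)

φ1=0.0°: virtual centre (0.3000, 0.0000, -0.1559), radius l
φ2=120.0°: virtual centre (-0.1896, 0.3283, 0.0616), radius l
S3 = (0.3873·cos240.0°, 0.3873·sin240.0°, -0.0313) = (-0.1936, -0.3354, -0.0313)
eliminate P² terms by subtracting sphere 1 from 2 and 3
linear system: -0.9791x+0.6567y = 0.0332−0.4349z; -0.9873x+-0.6708y = 0.0367−0.2493z
Cramer: x(z) = -0.0355+0.3489z;  y(z) = -0.0024-0.1420z
into |P−S₁|² = l²: 1.1419z² + 0.0783z + -0.1131 = 0;  Δ = 0.5228;  z = -0.3509 or 0.2823 → z<0 root = -0.3509
x = -0.1580, y = 0.0475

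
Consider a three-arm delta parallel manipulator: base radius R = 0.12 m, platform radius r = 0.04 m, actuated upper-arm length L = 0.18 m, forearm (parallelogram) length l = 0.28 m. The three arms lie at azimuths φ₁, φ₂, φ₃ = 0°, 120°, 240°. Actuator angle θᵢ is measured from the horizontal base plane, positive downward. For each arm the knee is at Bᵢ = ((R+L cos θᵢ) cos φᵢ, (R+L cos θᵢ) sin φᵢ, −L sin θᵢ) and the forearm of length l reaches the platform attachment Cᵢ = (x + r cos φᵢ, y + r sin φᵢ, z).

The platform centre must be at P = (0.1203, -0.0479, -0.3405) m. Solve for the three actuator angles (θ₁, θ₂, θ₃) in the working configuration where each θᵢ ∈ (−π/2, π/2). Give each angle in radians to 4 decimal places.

rotate P by −φ1: (0.1203, -0.0479, -0.3405)
  A cos θ + B sin θ = C:  -0.0403·cos θ + -0.3405·sin θ = -0.2052
  γ=atan2(-0.3405,-0.0403)=-1.6886;  ψ=arccos(-0.5984)=2.2122;  θ1=γ+ψ≈0.5236
φ2=120.0° → target in arm frame (-0.1016, -0.0802)
  e−x'=0.1816;  (l²−L²−(e−x')²−y'²−z²)/2L = -0.3038
  γ=atan2(-0.3405,0.1816)=-1.0808;  ψ=arccos(-0.7872)=2.4771;  θ2=γ+ψ≈1.3963
rotate P by −φ3: (-0.0187, 0.1281, -0.3405)
  A=0.0987, B=-0.3405, C=(l²−L²−A²−y'²−z²)/(2L)=-0.2669
  γ=atan2(-0.3405,0.0987)=-1.2887;  ψ=arccos(-0.7530)=2.4233;  θ3=γ+ψ≈1.1346

θ₁ = 0.5236, θ₂ = 1.3963, θ₃ = 1.1346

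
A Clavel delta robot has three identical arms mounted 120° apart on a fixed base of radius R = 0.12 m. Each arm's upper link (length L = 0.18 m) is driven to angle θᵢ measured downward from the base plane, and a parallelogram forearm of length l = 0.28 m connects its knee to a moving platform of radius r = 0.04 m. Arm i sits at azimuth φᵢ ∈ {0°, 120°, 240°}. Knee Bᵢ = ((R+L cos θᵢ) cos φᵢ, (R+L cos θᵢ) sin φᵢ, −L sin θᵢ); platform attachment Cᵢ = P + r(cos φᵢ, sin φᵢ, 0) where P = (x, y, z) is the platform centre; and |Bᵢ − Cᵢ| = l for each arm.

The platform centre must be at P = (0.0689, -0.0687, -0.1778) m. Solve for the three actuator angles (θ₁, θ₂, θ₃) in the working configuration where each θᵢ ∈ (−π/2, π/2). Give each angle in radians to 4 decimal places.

θ₁ = -0.0870, θ₂ = 0.9599, θ₃ = 0.2620

φ1=0.0° → target in arm frame (0.0689, -0.0687)
  A=0.0111, B=-0.1778, C=(l²−L²−A²−y'²−z²)/(2L)=0.0265
  √(A²+B²)=0.1781;  θ1 = -1.5084+1.4214 ≈ -0.0870
arm 2 (φ=120.0°): x'=-0.0939, y'=-0.0253
  e−x'=0.1739;  (l²−L²−(e−x')²−y'²−z²)/2L = -0.0459
  √(A²+B²)=0.2487;  θ2 = -0.7964+1.7562 ≈ 0.9599
rotate P by −φ3: (0.0250, 0.0940, -0.1778)
  e−x'=0.0550;  (l²−L²−(e−x')²−y'²−z²)/2L = 0.0070
  √(A²+B²)=0.1861;  θ3 = -1.2710+1.5331 ≈ 0.2620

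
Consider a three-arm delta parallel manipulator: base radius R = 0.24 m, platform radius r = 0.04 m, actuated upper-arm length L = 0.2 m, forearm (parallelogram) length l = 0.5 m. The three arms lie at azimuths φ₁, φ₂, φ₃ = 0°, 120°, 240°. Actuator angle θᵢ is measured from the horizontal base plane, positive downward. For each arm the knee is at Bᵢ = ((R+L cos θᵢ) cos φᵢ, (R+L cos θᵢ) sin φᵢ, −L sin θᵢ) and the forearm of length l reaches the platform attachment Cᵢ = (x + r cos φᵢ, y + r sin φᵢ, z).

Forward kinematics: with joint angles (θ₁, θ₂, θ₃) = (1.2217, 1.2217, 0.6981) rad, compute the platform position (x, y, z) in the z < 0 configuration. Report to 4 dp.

(-0.0516, -0.0894, -0.5616)

centre 1 = (0.2684·cos0.0°, 0.2684·sin0.0°, -0.1879) = (0.2684, 0.0000, -0.1879)
centre 2 = (0.2684·cos120.0°, 0.2684·sin120.0°, -0.1879) = (-0.1342, 0.2324, -0.1879)
arm 3 at φ=240.0°: e+L cos θ3 = 0.3532;  centre 3 = (-0.1766, -0.3059, -0.1286)
|centre ₂|²−|centre ₁|² = 0.0000;  |centre ₃|²−|centre ₁|² = 0.0339
[-0.8052 0.4649 0.0000]·P = 0.0000;  [-0.8900 -0.6118 0.1188]·P = 0.0339
det = 0.9064;  x = -0.0174+0.0609z,  y = -0.0301+0.1055z
quadratic in z: (1.0148)z²+(0.3347)z+(-0.1321)=0, √Δ=0.8051 → z ∈ {-0.5616, 0.2318}; z = -0.5616 (taking z<0)
x = -0.0516, y = -0.0894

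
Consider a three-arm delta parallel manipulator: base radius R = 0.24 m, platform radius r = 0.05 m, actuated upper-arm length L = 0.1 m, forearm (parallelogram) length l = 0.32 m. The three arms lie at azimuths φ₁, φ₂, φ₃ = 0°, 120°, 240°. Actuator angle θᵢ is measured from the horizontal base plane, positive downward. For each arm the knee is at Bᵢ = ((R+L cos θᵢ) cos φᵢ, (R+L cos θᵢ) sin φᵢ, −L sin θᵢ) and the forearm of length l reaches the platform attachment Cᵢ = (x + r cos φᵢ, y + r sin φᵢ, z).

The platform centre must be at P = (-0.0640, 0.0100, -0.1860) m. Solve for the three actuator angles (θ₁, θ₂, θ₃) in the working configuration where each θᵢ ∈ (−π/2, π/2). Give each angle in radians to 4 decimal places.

θ₁ = 1.0471, θ₂ = -0.0862, θ₃ = 0.1743

rotate P by −φ1: (-0.0640, 0.0100, -0.1860)
  A=0.2540, B=-0.1860, C=(l²−L²−A²−y'²−z²)/(2L)=-0.0341
  γ=atan2(-0.1860,0.2540)=-0.6321;  ψ=arccos(-0.1082)=1.6792;  θ1=γ+ψ≈1.0471
arm 2 (φ=120.0°): x'=0.0407, y'=0.0504
  A=0.1493, B=-0.1860, C=(l²−L²−A²−y'²−z²)/(2L)=0.1648
  θ2 = atan2(B,A) + arccos(C/0.2385) = -0.0862
φ3=240.0° → target in arm frame (0.0233, -0.0604)
  e−x'=0.1667;  (l²−L²−(e−x')²−y'²−z²)/2L = 0.1319
  √(A²+B²)=0.2497;  θ3 = -0.8402+1.0145 ≈ 0.1743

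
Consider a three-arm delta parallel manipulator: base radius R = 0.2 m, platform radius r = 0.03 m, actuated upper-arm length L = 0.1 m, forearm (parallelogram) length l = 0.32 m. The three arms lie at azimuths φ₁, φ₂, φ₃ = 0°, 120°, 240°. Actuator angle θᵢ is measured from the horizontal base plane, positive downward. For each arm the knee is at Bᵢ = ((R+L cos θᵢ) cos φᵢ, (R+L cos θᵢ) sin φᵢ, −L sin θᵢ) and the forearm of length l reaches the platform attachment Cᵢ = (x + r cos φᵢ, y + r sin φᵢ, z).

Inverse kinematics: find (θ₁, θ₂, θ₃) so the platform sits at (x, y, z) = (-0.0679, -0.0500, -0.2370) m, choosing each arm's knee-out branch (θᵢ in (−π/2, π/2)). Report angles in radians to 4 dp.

arm 1 (φ=0.0°): x'=-0.0679, y'=-0.0500
  e−x'=0.2379;  (l²−L²−(e−x')²−y'²−z²)/2L = -0.1143
  θ1 = atan2(B,A) + arccos(C/0.3358) = 1.1347
rotate P by −φ2: (-0.0094, 0.0838, -0.2370)
  e−x'=0.1794;  (l²−L²−(e−x')²−y'²−z²)/2L = -0.0148
  √(A²+B²)=0.2972;  θ2 = -0.9230+1.6206 ≈ 0.6976
φ3=240.0° → target in arm frame (0.0773, -0.0338)
  A=0.0927, B=-0.2370, C=(l²−L²−A²−y'²−z²)/(2L)=0.1324
  γ=atan2(-0.2370,0.0927)=-1.1978;  ψ=arccos(0.5203)=1.0235;  θ3=γ+ψ≈-0.1742

θ₁ = 1.1347, θ₂ = 0.6976, θ₃ = -0.1742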